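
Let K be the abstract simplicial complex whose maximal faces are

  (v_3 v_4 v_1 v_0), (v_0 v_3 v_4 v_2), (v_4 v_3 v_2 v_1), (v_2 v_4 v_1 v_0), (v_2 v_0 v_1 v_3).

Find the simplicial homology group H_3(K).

Order the vertices as v_0 < v_1 < v_2 < v_3 < v_4. Listing each simplex with vertices in this order, K has dimension 3 with simplices:

  0-simplices (5): [v_0], [v_1], [v_2], [v_3], [v_4]
  1-simplices (10): [v_0,v_1], [v_0,v_2], [v_0,v_3], [v_0,v_4], [v_1,v_2], [v_1,v_3], [v_1,v_4], [v_2,v_3], [v_2,v_4], [v_3,v_4]
  2-simplices (10): [v_0,v_1,v_2], [v_0,v_1,v_3], [v_0,v_1,v_4], [v_0,v_2,v_3], [v_0,v_2,v_4], [v_0,v_3,v_4], [v_1,v_2,v_3], [v_1,v_2,v_4], [v_1,v_3,v_4], [v_2,v_3,v_4]
  3-simplices (5): [v_0,v_1,v_2,v_3], [v_0,v_1,v_2,v_4], [v_0,v_1,v_3,v_4], [v_0,v_2,v_3,v_4], [v_1,v_2,v_3,v_4]

Hence C_0 ≅ Z^5, C_1 ≅ Z^10, C_2 ≅ Z^10, C_3 ≅ Z^5.

Boundary ∂_1: C_1 → C_0 is given by ∂[p,q] = [q] − [p]. For instance
  ∂[v_2,v_3] = [v_3] − [v_2].
The 5×10 boundary matrix has rank 4 and Smith normal form diag(1,1,1,1).

∂_2: C_2 → C_1 acts by ∂[p,q,r] = [q,r] − [p,r] + [p,q]. For instance
  ∂[v_0,v_1,v_3] = [v_1,v_3] − [v_0,v_3] + [v_0,v_1],
  ∂[v_0,v_3,v_4] = [v_3,v_4] − [v_0,v_4] + [v_0,v_3].
The 10×10 boundary matrix has rank 6 and Smith normal form diag(1,1,1,1,1,1).

Boundary ∂_3: C_3 → C_2 sends each 3-simplex σ to the alternating sum Σ_i (−1)^i (σ with its i-th vertex removed). For instance
  ∂[v_0,v_2,v_3,v_4] = [v_2,v_3,v_4] − [v_0,v_3,v_4] + [v_0,v_2,v_4] − [v_0,v_2,v_3],
  ∂[v_1,v_2,v_3,v_4] = [v_2,v_3,v_4] − [v_1,v_3,v_4] + [v_1,v_2,v_4] − [v_1,v_2,v_3].
The resulting 10×5 matrix has rank 4, and its Smith normal form has invariant factors (1,1,1,1).

Computing H_k = (kernel of ∂_k) / (image of ∂_{k+1}):

  H_3: rank ker ∂_3 − rank ∂_4 = (5 − 4) − 0 = 1, and there is no ∂_4, so H_3 = Z.

H_3 ≅ Z.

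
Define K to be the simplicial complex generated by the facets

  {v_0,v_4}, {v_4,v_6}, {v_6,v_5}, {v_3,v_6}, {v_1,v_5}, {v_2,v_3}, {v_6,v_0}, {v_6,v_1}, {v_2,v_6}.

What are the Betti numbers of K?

Order the vertices as v_0 < v_1 < v_2 < v_3 < v_4 < v_5 < v_6. Listing each simplex with vertices in this order, K has dimension 1 with simplices:

  0-simplices (7): [v_0], [v_1], [v_2], [v_3], [v_4], [v_5], [v_6]
  1-simplices (9): [v_0,v_4], [v_0,v_6], [v_1,v_5], [v_1,v_6], [v_2,v_3], [v_2,v_6], [v_3,v_6], [v_4,v_6], [v_5,v_6]

giving chain groups C_0 ≅ Z^7, C_1 ≅ Z^9.

Boundary ∂_1: C_1 → C_0 is given by ∂[p,q] = [q] − [p]. For instance
  ∂[v_4,v_6] = [v_6] − [v_4].
As a 7×9 matrix over Z this has rank 6, with invariant factors (1,1,1,1,1,1).

Reading off H_k = ker ∂_k / im ∂_{k+1}:

  H_0: rank C_0 − rank ∂_1 = 7 − 6 = 1, and the invariant factors of ∂_1 are all 1, so H_0 = Z.
  H_1: rank ker ∂_1 − rank ∂_2 = (9 − 6) − 0 = 3, and there is no ∂_2, so H_1 = Z^3.

As a check, the Euler characteristic is 7 − 9 = -2, which agrees with 1 − 3 = -2.

Hence the Betti numbers are b_0 = 1, b_1 = 3.

b_0 = 1, b_1 = 3.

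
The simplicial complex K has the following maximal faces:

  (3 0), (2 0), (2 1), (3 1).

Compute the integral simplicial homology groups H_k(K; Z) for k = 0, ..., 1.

Fix the vertex order 0 < 1 < 2 < 3 and write every simplex with vertices in increasing order. Then dim K = 1 and the simplices of K are:

  0-simplices (4): [0], [1], [2], [3]
  1-simplices (4): [0,2], [0,3], [1,2], [1,3]

giving chain groups C_0 ≅ Z^4, C_1 ≅ Z^4.

The boundary map ∂_1: C_1 → C_0 maps an edge to its endpoints' difference, ∂[p,q] = q − p.
As a 4×4 matrix over Z this has rank 3, with invariant factors (1,1,1).

Computing H_k = (kernel of ∂_k) / (image of ∂_{k+1}):

  H_0: rank C_0 − rank ∂_1 = 4 − 3 = 1, and the invariant factors of ∂_1 are all 1, so H_0 ≅ Z.
  H_1: rank ker ∂_1 − rank ∂_2 = (4 − 3) − 0 = 1, and there is no ∂_2, so H_1 ≅ Z.

As a check, the Euler characteristic is 4 − 4 = 0, which agrees with 1 − 1 = 0.
(K is a triangulation of the circle S^1.)

H_0 ≅ Z,  H_1 ≅ Z.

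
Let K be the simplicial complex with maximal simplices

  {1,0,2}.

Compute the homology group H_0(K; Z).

H_0 ≅ Z.

Fix the vertex order 0 < 1 < 2 and write every simplex with vertices in increasing order. Then dim K = 2 and the simplices of K are:

  0-simplices (3): [0], [1], [2]
  1-simplices (3): [0,1], [0,2], [1,2]
  2-simplices (1): [0,1,2]

Hence C_0 ≅ Z^3, C_1 ≅ Z^3, C_2 ≅ Z^1.

Boundary ∂_1: C_1 → C_0 is given by ∂[p,q] = [q] − [p].
The 3×3 boundary matrix has rank 2 and Smith normal form diag(1,1).

∂_2: C_2 → C_1 acts by ∂[p,q,r] = [q,r] − [p,r] + [p,q]. For instance
  ∂[0,1,2] = [1,2] − [0,2] + [0,1].
This gives a 3×1 integer matrix of rank 1; reducing to Smith normal form yields diagonal entries (1).

From H_k ≅ ker(∂_k) / im(∂_{k+1}) we obtain:

  H_0: rank C_0 − rank ∂_1 = 3 − 2 = 1, and the invariant factors of ∂_1 are all 1, so H_0 ≅ Z.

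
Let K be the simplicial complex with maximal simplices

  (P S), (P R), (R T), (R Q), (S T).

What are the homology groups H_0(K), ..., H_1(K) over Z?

We work with the vertex ordering P < Q < R < S < T. The simplices of K, each written with vertices in increasing order, are:

  0-simplices (5): P, Q, R, S, T
  1-simplices (5): PR, PS, QR, RT, ST

giving chain groups C_0 ≅ Z^5, C_1 ≅ Z^5.

Boundary ∂_1: C_1 → C_0 maps an edge to its endpoints' difference, ∂[p,q] = q − p. For instance
  ∂QR = R − Q.
The resulting 5×5 matrix has rank 4, and its Smith normal form has invariant factors (1,1,1,1).

Now H_k = ker ∂_k / im ∂_{k+1}, so:

  H_0: rank C_0 − rank ∂_1 = 5 − 4 = 1, and the invariant factors of ∂_1 are all 1, so H_0 = Z.
  H_1: rank ker ∂_1 − rank ∂_2 = (5 − 4) − 0 = 1, and there is no ∂_2, so H_1 = Z.

H_0 = Z,  H_1 = Z.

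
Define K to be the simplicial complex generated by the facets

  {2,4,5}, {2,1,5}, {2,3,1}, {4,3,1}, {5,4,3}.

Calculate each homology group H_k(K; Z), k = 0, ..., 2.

H_0 ≅ Z,  H_1 ≅ Z,  H_2 = 0.

Order the vertices as 1 < 2 < 3 < 4 < 5. Listing each simplex with vertices in this order, K has dimension 2 with simplices:

  0-simplices (5): [1], [2], [3], [4], [5]
  1-simplices (10): [1,2], [1,3], [1,4], [1,5], [2,3], [2,4], [2,5], [3,4], [3,5], [4,5]
  2-simplices (5): [1,2,3], [1,2,5], [1,3,4], [2,4,5], [3,4,5]

giving chain groups C_0 ≅ Z^5, C_1 ≅ Z^10, C_2 ≅ Z^5.

The boundary map ∂_1: C_1 → C_0 is given by ∂[p,q] = [q] − [p].
The resulting 5×10 matrix has rank 4, and its Smith normal form has invariant factors (1,1,1,1).

Boundary ∂_2: C_2 → C_1 sends each 2-simplex [p,q,r] to [q,r] − [p,r] + [p,q]. For instance
  ∂[1,2,3] = [2,3] − [1,3] + [1,2],
  ∂[1,2,5] = [2,5] − [1,5] + [1,2].
The resulting 10×5 matrix has rank 5, and its Smith normal form has invariant factors (1,1,1,1,1).

Reading off H_k = ker ∂_k / im ∂_{k+1}:

  H_0: rank C_0 − rank ∂_1 = 5 − 4 = 1, and the invariant factors of ∂_1 are all 1, so H_0 ≅ Z.
  H_1: rank ker ∂_1 − rank ∂_2 = (10 − 4) − 5 = 1, and the invariant factors of ∂_2 are all 1, so H_1 ≅ Z.
  H_2: rank ker ∂_2 − rank ∂_3 = (5 − 5) − 0 = 0, and there is no ∂_3, so H_2 ≅ 0.

As a check, the Euler characteristic is 5 − 10 + 5 = 0, which agrees with 1 − 1 + 0 = 0.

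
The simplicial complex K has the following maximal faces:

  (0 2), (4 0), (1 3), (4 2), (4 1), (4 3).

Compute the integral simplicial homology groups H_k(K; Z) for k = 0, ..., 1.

H_0 ≅ Z,  H_1 ≅ Z^2.

Take the total order 0 < 1 < 2 < 3 < 4 on the vertex set. Then K (dimension 1) consists of the simplices:

  0-simplices (5): [0], [1], [2], [3], [4]
  1-simplices (6): [0,2], [0,4], [1,3], [1,4], [2,4], [3,4]

so the chain groups are C_0 ≅ Z^5, C_1 ≅ Z^6.

∂_1: C_1 → C_0 sends each edge [p,q] (with p < q) to q − p.
The 5×6 boundary matrix has rank 4 and Smith normal form diag(1,1,1,1).

Computing H_k = (kernel of ∂_k) / (image of ∂_{k+1}):

  H_0: rank C_0 − rank ∂_1 = 5 − 4 = 1, and the invariant factors of ∂_1 are all 1, so H_0 ≅ Z.
  H_1: rank ker ∂_1 − rank ∂_2 = (6 − 4) − 0 = 2, and there is no ∂_2, so H_1 ≅ Z^2.

As a check, the Euler characteristic is 5 − 6 = -1, which agrees with 1 − 2 = -1.
(K is a triangulation of a wedge of 2 circles.)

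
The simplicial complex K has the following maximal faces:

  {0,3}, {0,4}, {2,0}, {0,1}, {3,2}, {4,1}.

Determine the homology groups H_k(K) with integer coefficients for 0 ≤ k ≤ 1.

K has 5 vertices, 6 edges.
rank ∂_0 = 0, rank ∂_1 = 4 ⇒ b_0 = 5 − 0 − 4 = 1; all invariant factors of ∂_1 are 1 so no torsion. So H_0 = Z.
rank ∂_1 = 4, rank ∂_2 = 0 ⇒ b_1 = 6 − 4 − 0 = 2. So H_1 = Z^2.

H_0 = Z,  H_1 = Z^2.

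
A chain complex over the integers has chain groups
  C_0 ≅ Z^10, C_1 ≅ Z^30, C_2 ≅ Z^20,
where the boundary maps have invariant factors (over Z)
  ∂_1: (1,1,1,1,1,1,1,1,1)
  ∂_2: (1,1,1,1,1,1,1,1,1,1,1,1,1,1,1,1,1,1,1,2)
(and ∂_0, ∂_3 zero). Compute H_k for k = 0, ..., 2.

H_0 = Z,  H_1 = Z ⊕ Z_2,  H_2 = 0.

H_0: b_0 = 10 − 0 − 9 = 1; torsion from ∂_1 factors > 1: none. So H_0 = Z.
H_1: b_1 = 30 − 9 − 20 = 1; torsion from ∂_2 factors > 1: [2]. So H_1 = Z ⊕ Z_2.
H_2: b_2 = 20 − 20 − 0 = 0; torsion from ∂_3 factors > 1: none. So H_2 = 0.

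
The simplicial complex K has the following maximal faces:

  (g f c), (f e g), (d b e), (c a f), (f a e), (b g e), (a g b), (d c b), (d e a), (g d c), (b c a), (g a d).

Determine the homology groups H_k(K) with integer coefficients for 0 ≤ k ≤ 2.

Fix the vertex order a < b < c < d < e < f < g and write every simplex with vertices in increasing order. Then dim K = 2 and the simplices of K are:

  0-simplices (7): a, b, c, d, e, f, g
  1-simplices (18): ab, ac, ad, ae, af, ag, bc, bd, be, bg, cd, cf, cg, de, dg, ef, eg, fg
  2-simplices (12): abc, abg, acf, ade, adg, aef, bcd, bde, beg, cdg, cfg, efg

giving chain groups C_0 ≅ Z^7, C_1 ≅ Z^18, C_2 ≅ Z^12.

Boundary ∂_1: C_1 → C_0 sends each edge [p,q] (with p < q) to q − p.
The resulting 7×18 matrix has rank 6, and its Smith normal form has invariant factors (1,1,1,1,1,1).

The boundary map ∂_2: C_2 → C_1 maps a triangle to the signed sum of its edges. For instance
  ∂beg = eg − bg + be,
  ∂acf = cf − af + ac.
This gives a 18×12 integer matrix of rank 12; reducing to Smith normal form yields diagonal entries (1,1,1,1,1,1,1,1,1,1,1,2).

Reading off H_k = ker ∂_k / im ∂_{k+1}:

  H_0: rank C_0 − rank ∂_1 = 7 − 6 = 1, and the invariant factors of ∂_1 are all 1, so H_0 = Z.
  H_1: rank ker ∂_1 − rank ∂_2 = (18 − 6) − 12 = 0, and ∂_2 has invariant factor 2 > 1, so H_1 = Z/2.
  H_2: rank ker ∂_2 − rank ∂_3 = (12 − 12) − 0 = 0, and there is no ∂_3, so H_2 = 0.

As a check, the Euler characteristic is 7 − 18 + 12 = 1, which agrees with 1 − 0 + 0 = 1.

H_0 ≅ Z,  H_1 ≅ Z/2,  H_2 = 0.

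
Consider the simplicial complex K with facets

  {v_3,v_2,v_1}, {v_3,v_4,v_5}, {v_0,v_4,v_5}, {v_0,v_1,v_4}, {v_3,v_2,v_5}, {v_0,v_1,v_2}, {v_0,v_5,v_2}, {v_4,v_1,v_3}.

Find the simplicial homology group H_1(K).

H_1 = 0.

K has 6 vertices, 12 edges, 8 triangles.
rank ∂_1 = 5, rank ∂_2 = 7 ⇒ b_1 = 12 − 5 − 7 = 0; all invariant factors of ∂_2 are 1 so no torsion. So H_1 ≅ 0.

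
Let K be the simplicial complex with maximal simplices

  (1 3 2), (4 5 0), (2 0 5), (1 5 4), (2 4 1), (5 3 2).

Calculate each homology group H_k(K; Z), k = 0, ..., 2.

H_0 ≅ Z,  H_1 ≅ Z,  H_2 = 0.

Take the total order 0 < 1 < 2 < 3 < 4 < 5 on the vertex set. Then K (dimension 2) consists of the simplices:

  0-simplices (6): [0], [1], [2], [3], [4], [5]
  1-simplices (12): [0,2], [0,4], [0,5], [1,2], [1,3], [1,4], [1,5], [2,3], [2,4], [2,5], [3,5], [4,5]
  2-simplices (6): [0,2,5], [0,4,5], [1,2,3], [1,2,4], [1,4,5], [2,3,5]

so the chain groups are C_0 ≅ Z^6, C_1 ≅ Z^12, C_2 ≅ Z^6.

∂_1: C_1 → C_0 sends each edge [p,q] (with p < q) to q − p. For instance
  ∂[4,5] = [5] − [4].
This gives a 6×12 integer matrix of rank 5; reducing to Smith normal form yields diagonal entries (1,1,1,1,1).

∂_2: C_2 → C_1 maps a triangle to the signed sum of its edges. For instance
  ∂[1,2,3] = [2,3] − [1,3] + [1,2],
  ∂[2,3,5] = [3,5] − [2,5] + [2,3].
The resulting 12×6 matrix has rank 6, and its Smith normal form has invariant factors (1,1,1,1,1,1).

Reading off H_k = ker ∂_k / im ∂_{k+1}:

  H_0: rank C_0 − rank ∂_1 = 6 − 5 = 1, and the invariant factors of ∂_1 are all 1, so H_0 ≅ Z.
  H_1: rank ker ∂_1 − rank ∂_2 = (12 − 5) − 6 = 1, and the invariant factors of ∂_2 are all 1, so H_1 ≅ Z.
  H_2: rank ker ∂_2 − rank ∂_3 = (6 − 6) − 0 = 0, and there is no ∂_3, so H_2 ≅ 0.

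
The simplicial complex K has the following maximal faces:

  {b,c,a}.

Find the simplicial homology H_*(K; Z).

H_0 = Z,  H_1 = 0,  H_2 = 0.

Take the total order a < b < c on the vertex set. Then K (dimension 2) consists of the simplices:

  0-simplices (3): a, b, c
  1-simplices (3): ab, ac, bc
  2-simplices (1): abc

so the chain groups are C_0 ≅ Z^3, C_1 ≅ Z^3, C_2 ≅ Z^1.

Boundary ∂_1: C_1 → C_0 is given by ∂[p,q] = [q] − [p].
This gives a 3×3 integer matrix of rank 2; reducing to Smith normal form yields diagonal entries (1,1).

Boundary ∂_2: C_2 → C_1 sends each 2-simplex [p,q,r] to [q,r] − [p,r] + [p,q]. For instance
  ∂abc = bc − ac + ab.
The 3×1 boundary matrix has rank 1 and Smith normal form diag(1).

Computing H_k = (kernel of ∂_k) / (image of ∂_{k+1}):

  H_0: rank C_0 − rank ∂_1 = 3 − 2 = 1, and the invariant factors of ∂_1 are all 1, so H_0 ≅ Z.
  H_1: rank ker ∂_1 − rank ∂_2 = (3 − 2) − 1 = 0, and the invariant factors of ∂_2 are all 1, so H_1 ≅ 0.
  H_2: rank ker ∂_2 − rank ∂_3 = (1 − 1) − 0 = 0, and there is no ∂_3, so H_2 ≅ 0.

As a check, the Euler characteristic is 3 − 3 + 1 = 1, which agrees with 1 − 0 + 0 = 1.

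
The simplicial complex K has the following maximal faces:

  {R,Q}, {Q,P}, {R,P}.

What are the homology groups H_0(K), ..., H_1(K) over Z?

We work with the vertex ordering P < Q < R. The simplices of K, each written with vertices in increasing order, are:

  0-simplices (3): P, Q, R
  1-simplices (3): PQ, PR, QR

giving chain groups C_0 ≅ Z^3, C_1 ≅ Z^3.

∂_1: C_1 → C_0 sends each edge [p,q] (with p < q) to q − p.
The resulting 3×3 matrix has rank 2, and its Smith normal form has invariant factors (1,1).

Computing H_k = (kernel of ∂_k) / (image of ∂_{k+1}):

  H_0: rank C_0 − rank ∂_1 = 3 − 2 = 1, and the invariant factors of ∂_1 are all 1, so H_0 = Z.
  H_1: rank ker ∂_1 − rank ∂_2 = (3 − 2) − 0 = 1, and there is no ∂_2, so H_1 = Z.

H_0 ≅ Z,  H_1 ≅ Z.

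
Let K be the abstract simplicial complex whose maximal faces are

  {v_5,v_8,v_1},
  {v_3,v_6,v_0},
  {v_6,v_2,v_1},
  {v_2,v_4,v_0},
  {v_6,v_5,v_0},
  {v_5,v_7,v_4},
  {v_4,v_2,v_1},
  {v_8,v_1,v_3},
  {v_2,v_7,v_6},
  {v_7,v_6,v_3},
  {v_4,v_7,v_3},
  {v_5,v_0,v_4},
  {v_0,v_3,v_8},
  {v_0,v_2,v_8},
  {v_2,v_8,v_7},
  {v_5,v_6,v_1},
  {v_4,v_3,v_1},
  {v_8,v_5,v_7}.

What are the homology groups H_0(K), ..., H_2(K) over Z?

Order the vertices as v_0 < v_1 < v_2 < v_3 < v_4 < v_5 < v_6 < v_7 < v_8. Listing each simplex with vertices in this order, K has dimension 2 with simplices:

  0-simplices (9): [v_0], [v_1], [v_2], [v_3], [v_4], [v_5], [v_6], [v_7], [v_8]
  1-simplices (27): (27 of them)
  2-simplices (18): (18 of them)

Hence C_0 ≅ Z^9, C_1 ≅ Z^27, C_2 ≅ Z^18.

The boundary map ∂_1: C_1 → C_0 is given by ∂[p,q] = [q] − [p]. For instance
  ∂[v_1,v_5] = [v_5] − [v_1].
This gives a 9×27 integer matrix of rank 8; reducing to Smith normal form yields diagonal entries (1,1,1,1,1,1,1,1).

∂_2: C_2 → C_1 acts by ∂[p,q,r] = [q,r] − [p,r] + [p,q]. For instance
  ∂[v_0,v_3,v_6] = [v_3,v_6] − [v_0,v_6] + [v_0,v_3],
  ∂[v_0,v_5,v_6] = [v_5,v_6] − [v_0,v_6] + [v_0,v_5].
This gives a 27×18 integer matrix of rank 17; reducing to Smith normal form yields diagonal entries (1,1,1,1,1,1,1,1,1,1,1,1,1,1,1,1,1).

Now H_k = ker ∂_k / im ∂_{k+1}, so:

  H_0: rank C_0 − rank ∂_1 = 9 − 8 = 1, and the invariant factors of ∂_1 are all 1, so H_0 = Z.
  H_1: rank ker ∂_1 − rank ∂_2 = (27 − 8) − 17 = 2, and the invariant factors of ∂_2 are all 1, so H_1 = Z^2.
  H_2: rank ker ∂_2 − rank ∂_3 = (18 − 17) − 0 = 1, and there is no ∂_3, so H_2 = Z.

H_0 ≅ Z,  H_1 ≅ Z^2,  H_2 ≅ Z.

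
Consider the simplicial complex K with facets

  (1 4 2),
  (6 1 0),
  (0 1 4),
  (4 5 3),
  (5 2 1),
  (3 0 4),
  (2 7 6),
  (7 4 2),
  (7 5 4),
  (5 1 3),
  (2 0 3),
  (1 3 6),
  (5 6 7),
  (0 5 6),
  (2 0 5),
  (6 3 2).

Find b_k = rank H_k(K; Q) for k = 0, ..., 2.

Fix the vertex order 0 < 1 < 2 < 3 < 4 < 5 < 6 < 7 and write every simplex with vertices in increasing order. Then dim K = 2 and the simplices of K are:

  0-simplices (8): [0], [1], [2], [3], [4], [5], [6], [7]
  1-simplices (24): (24 of them)
  2-simplices (16): [0,1,4], [0,1,6], [0,2,3], [0,2,5], [0,3,4], [0,5,6], [1,2,4], [1,2,5], [1,3,5], [1,3,6], [2,3,6], [2,4,7], [2,6,7], [3,4,5], [4,5,7], [5,6,7]

so the chain groups are C_0 ≅ Z^8, C_1 ≅ Z^24, C_2 ≅ Z^16.

∂_1: C_1 → C_0 sends each edge [p,q] (with p < q) to q − p. For instance
  ∂[3,5] = [5] − [3].
As a 8×24 matrix over Z this has rank 7, with invariant factors (1,1,1,1,1,1,1).

The boundary map ∂_2: C_2 → C_1 acts by ∂[p,q,r] = [q,r] − [p,r] + [p,q]. For instance
  ∂[1,3,6] = [3,6] − [1,6] + [1,3],
  ∂[0,5,6] = [5,6] − [0,6] + [0,5].
The 24×16 boundary matrix has rank 15 and Smith normal form diag(1,1,1,1,1,1,1,1,1,1,1,1,1,1,1).

Computing H_k = (kernel of ∂_k) / (image of ∂_{k+1}):

  H_0: rank C_0 − rank ∂_1 = 8 − 7 = 1, and the invariant factors of ∂_1 are all 1, so H_0 ≅ Z.
  H_1: rank ker ∂_1 − rank ∂_2 = (24 − 7) − 15 = 2, and the invariant factors of ∂_2 are all 1, so H_1 ≅ Z^2.
  H_2: rank ker ∂_2 − rank ∂_3 = (16 − 15) − 0 = 1, and there is no ∂_3, so H_2 ≅ Z.

As a check, the Euler characteristic is 8 − 24 + 16 = 0, which agrees with 1 − 2 + 1 = 0.

Hence the Betti numbers are b_0 = 1, b_1 = 2, b_2 = 1.

b_0 = 1, b_1 = 2, b_2 = 1.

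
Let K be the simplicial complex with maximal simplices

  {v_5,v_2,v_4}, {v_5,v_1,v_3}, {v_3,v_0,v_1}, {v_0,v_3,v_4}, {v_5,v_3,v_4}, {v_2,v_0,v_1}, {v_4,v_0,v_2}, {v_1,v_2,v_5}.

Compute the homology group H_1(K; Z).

H_1 = 0.

We work with the vertex ordering v_0 < v_1 < v_2 < v_3 < v_4 < v_5. The simplices of K, each written with vertices in increasing order, are:

  0-simplices (6): [v_0], [v_1], [v_2], [v_3], [v_4], [v_5]
  1-simplices (12): [v_0,v_1], [v_0,v_2], [v_0,v_3], [v_0,v_4], [v_1,v_2], [v_1,v_3], [v_1,v_5], [v_2,v_4], [v_2,v_5], [v_3,v_4], [v_3,v_5], [v_4,v_5]
  2-simplices (8): [v_0,v_1,v_2], [v_0,v_1,v_3], [v_0,v_2,v_4], [v_0,v_3,v_4], [v_1,v_2,v_5], [v_1,v_3,v_5], [v_2,v_4,v_5], [v_3,v_4,v_5]

Hence C_0 ≅ Z^6, C_1 ≅ Z^12, C_2 ≅ Z^8.

The boundary map ∂_1: C_1 → C_0 is given by ∂[p,q] = [q] − [p]. For instance
  ∂[v_1,v_3] = [v_3] − [v_1].
As a 6×12 matrix over Z this has rank 5, with invariant factors (1,1,1,1,1).

The boundary map ∂_2: C_2 → C_1 acts by ∂[p,q,r] = [q,r] − [p,r] + [p,q]. For instance
  ∂[v_0,v_3,v_4] = [v_3,v_4] − [v_0,v_4] + [v_0,v_3],
  ∂[v_3,v_4,v_5] = [v_4,v_5] − [v_3,v_5] + [v_3,v_4].
The 12×8 boundary matrix has rank 7 and Smith normal form diag(1,1,1,1,1,1,1).

Reading off H_k = ker ∂_k / im ∂_{k+1}:

  H_1: rank ker ∂_1 − rank ∂_2 = (12 − 5) − 7 = 0, and the invariant factors of ∂_2 are all 1, so H_1 = 0.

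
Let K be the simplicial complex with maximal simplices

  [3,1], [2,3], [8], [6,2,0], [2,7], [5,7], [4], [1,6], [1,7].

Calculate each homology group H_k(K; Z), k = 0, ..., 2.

Fix the vertex order 0 < 1 < 2 < 3 < 4 < 5 < 6 < 7 < 8 and write every simplex with vertices in increasing order. Then dim K = 2 and the simplices of K are:

  0-simplices (9): [0], [1], [2], [3], [4], [5], [6], [7], [8]
  1-simplices (9): [0,2], [0,6], [1,3], [1,6], [1,7], [2,3], [2,6], [2,7], [5,7]
  2-simplices (1): [0,2,6]

so the chain groups are C_0 ≅ Z^9, C_1 ≅ Z^9, C_2 ≅ Z^1.

∂_1: C_1 → C_0 is given by ∂[p,q] = [q] − [p]. For instance
  ∂[2,7] = [7] − [2].
The 9×9 boundary matrix has rank 6 and Smith normal form diag(1,1,1,1,1,1).

Boundary ∂_2: C_2 → C_1 acts by ∂[p,q,r] = [q,r] − [p,r] + [p,q]. For instance
  ∂[0,2,6] = [2,6] − [0,6] + [0,2].
The 9×1 boundary matrix has rank 1 and Smith normal form diag(1).

From H_k ≅ ker(∂_k) / im(∂_{k+1}) we obtain:

  H_0: rank C_0 − rank ∂_1 = 9 − 6 = 3, and the invariant factors of ∂_1 are all 1, so H_0 = Z^3.
  H_1: rank ker ∂_1 − rank ∂_2 = (9 − 6) − 1 = 2, and the invariant factors of ∂_2 are all 1, so H_1 = Z^2.
  H_2: rank ker ∂_2 − rank ∂_3 = (1 − 1) − 0 = 0, and there is no ∂_3, so H_2 = 0.

H_0 = Z^3,  H_1 = Z^2,  H_2 = 0.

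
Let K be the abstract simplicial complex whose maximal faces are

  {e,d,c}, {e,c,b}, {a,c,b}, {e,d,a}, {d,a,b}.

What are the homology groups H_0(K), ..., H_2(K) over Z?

H_0 ≅ Z,  H_1 ≅ Z,  H_2 = 0.

Take the total order a < b < c < d < e on the vertex set. Then K (dimension 2) consists of the simplices:

  0-simplices (5): a, b, c, d, e
  1-simplices (10): ab, ac, ad, ae, bc, bd, be, cd, ce, de
  2-simplices (5): abc, abd, ade, bce, cde

Hence C_0 ≅ Z^5, C_1 ≅ Z^10, C_2 ≅ Z^5.

Boundary ∂_1: C_1 → C_0 maps an edge to its endpoints' difference, ∂[p,q] = q − p.
As a 5×10 matrix over Z this has rank 4, with invariant factors (1,1,1,1).

∂_2: C_2 → C_1 acts by ∂[p,q,r] = [q,r] − [p,r] + [p,q]. For instance
  ∂abd = bd − ad + ab,
  ∂abc = bc − ac + ab.
The resulting 10×5 matrix has rank 5, and its Smith normal form has invariant factors (1,1,1,1,1).

Now H_k = ker ∂_k / im ∂_{k+1}, so:

  H_0: rank C_0 − rank ∂_1 = 5 − 4 = 1, and the invariant factors of ∂_1 are all 1, so H_0 ≅ Z.
  H_1: rank ker ∂_1 − rank ∂_2 = (10 − 4) − 5 = 1, and the invariant factors of ∂_2 are all 1, so H_1 ≅ Z.
  H_2: rank ker ∂_2 − rank ∂_3 = (5 − 5) − 0 = 0, and there is no ∂_3, so H_2 ≅ 0.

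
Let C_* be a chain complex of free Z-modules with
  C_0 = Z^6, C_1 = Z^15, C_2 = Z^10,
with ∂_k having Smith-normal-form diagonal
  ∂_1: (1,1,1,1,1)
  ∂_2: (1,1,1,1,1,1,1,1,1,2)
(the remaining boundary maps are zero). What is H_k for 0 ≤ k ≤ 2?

H_0: b_0 = 6 − 0 − 5 = 1; torsion from ∂_1 factors > 1: none. So H_0 = Z.
H_1: b_1 = 15 − 5 − 10 = 0; torsion from ∂_2 factors > 1: [2]. So H_1 = Z_2.
H_2: b_2 = 10 − 10 − 0 = 0; torsion from ∂_3 factors > 1: none. So H_2 = 0.

H_0 = Z,  H_1 = Z_2,  H_2 = 0.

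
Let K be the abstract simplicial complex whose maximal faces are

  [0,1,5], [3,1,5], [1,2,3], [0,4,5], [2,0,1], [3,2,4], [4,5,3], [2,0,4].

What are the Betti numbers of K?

b_0 = 1, b_1 = 0, b_2 = 1.

Order the vertices as 0 < 1 < 2 < 3 < 4 < 5. Listing each simplex with vertices in this order, K has dimension 2 with simplices:

  0-simplices (6): [0], [1], [2], [3], [4], [5]
  1-simplices (12): [0,1], [0,2], [0,4], [0,5], [1,2], [1,3], [1,5], [2,3], [2,4], [3,4], [3,5], [4,5]
  2-simplices (8): [0,1,2], [0,1,5], [0,2,4], [0,4,5], [1,2,3], [1,3,5], [2,3,4], [3,4,5]

giving chain groups C_0 ≅ Z^6, C_1 ≅ Z^12, C_2 ≅ Z^8.

The boundary map ∂_1: C_1 → C_0 maps an edge to its endpoints' difference, ∂[p,q] = q − p.
This gives a 6×12 integer matrix of rank 5; reducing to Smith normal form yields diagonal entries (1,1,1,1,1).

Boundary ∂_2: C_2 → C_1 acts by ∂[p,q,r] = [q,r] − [p,r] + [p,q]. For instance
  ∂[0,4,5] = [4,5] − [0,5] + [0,4],
  ∂[0,1,5] = [1,5] − [0,5] + [0,1].
The 12×8 boundary matrix has rank 7 and Smith normal form diag(1,1,1,1,1,1,1).

Computing H_k = (kernel of ∂_k) / (image of ∂_{k+1}):

  H_0: rank C_0 − rank ∂_1 = 6 − 5 = 1, and the invariant factors of ∂_1 are all 1, so H_0 = Z.
  H_1: rank ker ∂_1 − rank ∂_2 = (12 − 5) − 7 = 0, and the invariant factors of ∂_2 are all 1, so H_1 = 0.
  H_2: rank ker ∂_2 − rank ∂_3 = (8 − 7) − 0 = 1, and there is no ∂_3, so H_2 = Z.

Hence the Betti numbers are b_0 = 1, b_1 = 0, b_2 = 1.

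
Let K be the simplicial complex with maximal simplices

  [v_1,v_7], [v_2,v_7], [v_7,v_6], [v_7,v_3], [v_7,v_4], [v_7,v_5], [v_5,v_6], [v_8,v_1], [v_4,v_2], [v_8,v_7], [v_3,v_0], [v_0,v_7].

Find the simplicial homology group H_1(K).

Order the vertices as v_0 < v_1 < v_2 < v_3 < v_4 < v_5 < v_6 < v_7 < v_8. Listing each simplex with vertices in this order, K has dimension 1 with simplices:

  0-simplices (9): [v_0], [v_1], [v_2], [v_3], [v_4], [v_5], [v_6], [v_7], [v_8]
  1-simplices (12): [v_0,v_3], [v_0,v_7], [v_1,v_7], [v_1,v_8], [v_2,v_4], [v_2,v_7], [v_3,v_7], [v_4,v_7], [v_5,v_6], [v_5,v_7], [v_6,v_7], [v_7,v_8]

so the chain groups are C_0 ≅ Z^9, C_1 ≅ Z^12.

∂_1: C_1 → C_0 maps an edge to its endpoints' difference, ∂[p,q] = q − p. For instance
  ∂[v_6,v_7] = [v_7] − [v_6].
This gives a 9×12 integer matrix of rank 8; reducing to Smith normal form yields diagonal entries (1,1,1,1,1,1,1,1).

Now H_k = ker ∂_k / im ∂_{k+1}, so:

  H_1: rank ker ∂_1 − rank ∂_2 = (12 − 8) − 0 = 4, and there is no ∂_2, so H_1 = Z^4.

H_1 = Z^4.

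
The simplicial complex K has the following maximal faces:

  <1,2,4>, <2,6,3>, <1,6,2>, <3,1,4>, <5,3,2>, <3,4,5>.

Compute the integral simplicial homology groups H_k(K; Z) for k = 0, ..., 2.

H_0 ≅ Z,  H_1 ≅ Z,  H_2 = 0.

K has 6 vertices, 12 edges, 6 triangles.
rank ∂_0 = 0, rank ∂_1 = 5 ⇒ b_0 = 6 − 0 − 5 = 1; all invariant factors of ∂_1 are 1 so no torsion. So H_0 = Z.
rank ∂_1 = 5, rank ∂_2 = 6 ⇒ b_1 = 12 − 5 − 6 = 1; all invariant factors of ∂_2 are 1 so no torsion. So H_1 = Z.
rank ∂_2 = 6, rank ∂_3 = 0 ⇒ b_2 = 6 − 6 − 0 = 0. So H_2 = 0.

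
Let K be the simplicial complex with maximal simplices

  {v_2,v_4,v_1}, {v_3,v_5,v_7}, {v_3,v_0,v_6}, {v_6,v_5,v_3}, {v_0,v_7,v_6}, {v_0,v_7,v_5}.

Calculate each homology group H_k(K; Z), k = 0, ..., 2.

We work with the vertex ordering v_0 < v_1 < v_2 < v_3 < v_4 < v_5 < v_6 < v_7. The simplices of K, each written with vertices in increasing order, are:

  0-simplices (8): [v_0], [v_1], [v_2], [v_3], [v_4], [v_5], [v_6], [v_7]
  1-simplices (13): [v_0,v_3], [v_0,v_5], [v_0,v_6], [v_0,v_7], [v_1,v_2], [v_1,v_4], [v_2,v_4], [v_3,v_5], [v_3,v_6], [v_3,v_7], [v_5,v_6], [v_5,v_7], [v_6,v_7]
  2-simplices (6): [v_0,v_3,v_6], [v_0,v_5,v_7], [v_0,v_6,v_7], [v_1,v_2,v_4], [v_3,v_5,v_6], [v_3,v_5,v_7]

so the chain groups are C_0 ≅ Z^8, C_1 ≅ Z^13, C_2 ≅ Z^6.

The boundary map ∂_1: C_1 → C_0 is given by ∂[p,q] = [q] − [p]. For instance
  ∂[v_6,v_7] = [v_7] − [v_6].
As a 8×13 matrix over Z this has rank 6, with invariant factors (1,1,1,1,1,1).

∂_2: C_2 → C_1 acts by ∂[p,q,r] = [q,r] − [p,r] + [p,q]. For instance
  ∂[v_0,v_6,v_7] = [v_6,v_7] − [v_0,v_7] + [v_0,v_6],
  ∂[v_0,v_5,v_7] = [v_5,v_7] − [v_0,v_7] + [v_0,v_5].
As a 13×6 matrix over Z this has rank 6, with invariant factors (1,1,1,1,1,1).

Now H_k = ker ∂_k / im ∂_{k+1}, so:

  H_0: rank C_0 − rank ∂_1 = 8 − 6 = 2, and the invariant factors of ∂_1 are all 1, so H_0 = Z^2.
  H_1: rank ker ∂_1 − rank ∂_2 = (13 − 6) − 6 = 1, and the invariant factors of ∂_2 are all 1, so H_1 = Z.
  H_2: rank ker ∂_2 − rank ∂_3 = (6 − 6) − 0 = 0, and there is no ∂_3, so H_2 = 0.

H_0 = Z^2,  H_1 = Z,  H_2 = 0.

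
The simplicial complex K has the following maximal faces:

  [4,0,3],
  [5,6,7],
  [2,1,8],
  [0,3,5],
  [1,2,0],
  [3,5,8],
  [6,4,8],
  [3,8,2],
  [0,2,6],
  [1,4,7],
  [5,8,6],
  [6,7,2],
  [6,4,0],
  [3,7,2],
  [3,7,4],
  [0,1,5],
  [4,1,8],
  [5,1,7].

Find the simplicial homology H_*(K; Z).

H_0 = Z,  H_1 = Z^2,  H_2 = Z.

Fix the vertex order 0 < 1 < 2 < 3 < 4 < 5 < 6 < 7 < 8 and write every simplex with vertices in increasing order. Then dim K = 2 and the simplices of K are:

  0-simplices (9): [0], [1], [2], [3], [4], [5], [6], [7], [8]
  1-simplices (27): (27 of them)
  2-simplices (18): [0,1,2], [0,1,5], [0,2,6], [0,3,4], [0,3,5], [0,4,6], [1,2,8], [1,4,7], [1,4,8], [1,5,7], [2,3,7], [2,3,8], [2,6,7], [3,4,7], [3,5,8], [4,6,8], [5,6,7], [5,6,8]

so the chain groups are C_0 ≅ Z^9, C_1 ≅ Z^27, C_2 ≅ Z^18.

Boundary ∂_1: C_1 → C_0 maps an edge to its endpoints' difference, ∂[p,q] = q − p. For instance
  ∂[3,5] = [5] − [3].
The 9×27 boundary matrix has rank 8 and Smith normal form diag(1,1,1,1,1,1,1,1).

∂_2: C_2 → C_1 maps a triangle to the signed sum of its edges. For instance
  ∂[5,6,8] = [6,8] − [5,8] + [5,6],
  ∂[0,3,4] = [3,4] − [0,4] + [0,3].
This gives a 27×18 integer matrix of rank 17; reducing to Smith normal form yields diagonal entries (1,1,1,1,1,1,1,1,1,1,1,1,1,1,1,1,1).

Computing H_k = (kernel of ∂_k) / (image of ∂_{k+1}):

  H_0: rank C_0 − rank ∂_1 = 9 − 8 = 1, and the invariant factors of ∂_1 are all 1, so H_0 = Z.
  H_1: rank ker ∂_1 − rank ∂_2 = (27 − 8) − 17 = 2, and the invariant factors of ∂_2 are all 1, so H_1 = Z^2.
  H_2: rank ker ∂_2 − rank ∂_3 = (18 − 17) − 0 = 1, and there is no ∂_3, so H_2 = Z.

(K is a triangulation of the torus T^2.)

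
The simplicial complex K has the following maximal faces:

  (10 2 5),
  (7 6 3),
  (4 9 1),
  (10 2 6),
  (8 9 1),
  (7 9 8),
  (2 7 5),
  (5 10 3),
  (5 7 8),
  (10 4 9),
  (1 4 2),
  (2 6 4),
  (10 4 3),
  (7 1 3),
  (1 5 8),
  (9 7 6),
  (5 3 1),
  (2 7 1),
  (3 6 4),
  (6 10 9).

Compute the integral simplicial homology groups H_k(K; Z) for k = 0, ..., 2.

Take the total order 1 < 2 < 3 < 4 < 5 < 6 < 7 < 8 < 9 < 10 on the vertex set. Then K (dimension 2) consists of the simplices:

  0-simplices (10): [1], [2], [3], [4], [5], [6], [7], [8], [9], [10]
  1-simplices (30): (30 of them)
  2-simplices (20): (20 of them)

so the chain groups are C_0 ≅ Z^10, C_1 ≅ Z^30, C_2 ≅ Z^20.

∂_1: C_1 → C_0 maps an edge to its endpoints' difference, ∂[p,q] = q − p.
As a 10×30 matrix over Z this has rank 9, with invariant factors (1,1,1,1,1,1,1,1,1).

∂_2: C_2 → C_1 maps a triangle to the signed sum of its edges. For instance
  ∂[1,3,5] = [3,5] − [1,5] + [1,3],
  ∂[5,7,8] = [7,8] − [5,8] + [5,7].
This gives a 30×20 integer matrix of rank 20; reducing to Smith normal form yields diagonal entries (1,1,1,1,1,1,1,1,1,1,1,1,1,1,1,1,1,1,1,2).

Now H_k = ker ∂_k / im ∂_{k+1}, so:

  H_0: rank C_0 − rank ∂_1 = 10 − 9 = 1, and the invariant factors of ∂_1 are all 1, so H_0 ≅ Z.
  H_1: rank ker ∂_1 − rank ∂_2 = (30 − 9) − 20 = 1, and ∂_2 has invariant factor 2 > 1, so H_1 ≅ Z ⊕ Z_2.
  H_2: rank ker ∂_2 − rank ∂_3 = (20 − 20) − 0 = 0, and there is no ∂_3, so H_2 ≅ 0.

As a check, the Euler characteristic is 10 − 30 + 20 = 0, which agrees with 1 − 1 + 0 = 0.
(K is a triangulation of the Klein bottle.)

H_0 = Z,  H_1 = Z ⊕ Z_2,  H_2 = 0.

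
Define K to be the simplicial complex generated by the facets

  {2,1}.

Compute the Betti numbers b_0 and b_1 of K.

Take the total order 1 < 2 on the vertex set. Then K (dimension 1) consists of the simplices:

  0-simplices (2): [1], [2]
  1-simplices (1): [1,2]

so the chain groups are C_0 ≅ Z^2, C_1 ≅ Z^1.

The boundary map ∂_1: C_1 → C_0 is given by ∂[p,q] = [q] − [p]. For instance
  ∂[1,2] = [2] − [1].
As a 2×1 matrix over Z this has rank 1, with invariant factors (1).

Now H_k = ker ∂_k / im ∂_{k+1}, so:

  H_0: rank C_0 − rank ∂_1 = 2 − 1 = 1, and the invariant factors of ∂_1 are all 1, so H_0 = Z.
  H_1: rank ker ∂_1 − rank ∂_2 = (1 − 1) − 0 = 0, and there is no ∂_2, so H_1 = 0.

Hence the Betti numbers are b_0 = 1, b_1 = 0.

b_0 = 1, b_1 = 0.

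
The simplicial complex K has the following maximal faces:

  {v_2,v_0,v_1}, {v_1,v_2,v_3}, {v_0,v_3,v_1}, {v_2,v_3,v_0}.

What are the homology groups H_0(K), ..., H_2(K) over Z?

K has 4 vertices, 6 edges, 4 triangles.
rank ∂_0 = 0, rank ∂_1 = 3 ⇒ b_0 = 4 − 0 − 3 = 1; all invariant factors of ∂_1 are 1 so no torsion. So H_0 = Z.
rank ∂_1 = 3, rank ∂_2 = 3 ⇒ b_1 = 6 − 3 − 3 = 0; all invariant factors of ∂_2 are 1 so no torsion. So H_1 = 0.
rank ∂_2 = 3, rank ∂_3 = 0 ⇒ b_2 = 4 − 3 − 0 = 1. So H_2 = Z.

H_0 ≅ Z,  H_1 = 0,  H_2 ≅ Z.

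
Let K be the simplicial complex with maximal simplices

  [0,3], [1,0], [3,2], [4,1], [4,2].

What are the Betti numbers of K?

b_0 = 1, b_1 = 1.

K has 5 vertices, 5 edges.
rank ∂_0 = 0, rank ∂_1 = 4 ⇒ b_0 = 5 − 0 − 4 = 1; all invariant factors of ∂_1 are 1 so no torsion. So H_0 = Z.
rank ∂_1 = 4, rank ∂_2 = 0 ⇒ b_1 = 5 − 4 − 0 = 1. So H_1 = Z.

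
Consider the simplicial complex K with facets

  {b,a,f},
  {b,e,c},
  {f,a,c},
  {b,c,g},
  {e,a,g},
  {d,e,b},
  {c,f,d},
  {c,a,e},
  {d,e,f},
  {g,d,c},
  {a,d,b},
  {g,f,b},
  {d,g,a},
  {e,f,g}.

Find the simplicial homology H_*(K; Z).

Order the vertices as a < b < c < d < e < f < g. Listing each simplex with vertices in this order, K has dimension 2 with simplices:

  0-simplices (7): a, b, c, d, e, f, g
  1-simplices (21): ab, ac, ad, ae, af, ag, bc, bd, be, bf, bg, cd, ce, cf, cg, de, df, dg, ef, eg, fg
  2-simplices (14): abd, abf, ace, acf, adg, aeg, bce, bcg, bde, bfg, cdf, cdg, def, efg

giving chain groups C_0 ≅ Z^7, C_1 ≅ Z^21, C_2 ≅ Z^14.

∂_1: C_1 → C_0 is given by ∂[p,q] = [q] − [p]. For instance
  ∂ae = e − a.
The resulting 7×21 matrix has rank 6, and its Smith normal form has invariant factors (1,1,1,1,1,1).

Boundary ∂_2: C_2 → C_1 acts by ∂[p,q,r] = [q,r] − [p,r] + [p,q]. For instance
  ∂acf = cf − af + ac,
  ∂cdf = df − cf + cd.
The 21×14 boundary matrix has rank 13 and Smith normal form diag(1,1,1,1,1,1,1,1,1,1,1,1,1).

Computing H_k = (kernel of ∂_k) / (image of ∂_{k+1}):

  H_0: rank C_0 − rank ∂_1 = 7 − 6 = 1, and the invariant factors of ∂_1 are all 1, so H_0 ≅ Z.
  H_1: rank ker ∂_1 − rank ∂_2 = (21 − 6) − 13 = 2, and the invariant factors of ∂_2 are all 1, so H_1 ≅ Z^2.
  H_2: rank ker ∂_2 − rank ∂_3 = (14 − 13) − 0 = 1, and there is no ∂_3, so H_2 ≅ Z.

H_0 ≅ Z,  H_1 ≅ Z^2,  H_2 ≅ Z.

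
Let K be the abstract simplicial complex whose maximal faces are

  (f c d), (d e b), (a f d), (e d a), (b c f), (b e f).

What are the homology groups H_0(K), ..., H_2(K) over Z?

Take the total order a < b < c < d < e < f on the vertex set. Then K (dimension 2) consists of the simplices:

  0-simplices (6): a, b, c, d, e, f
  1-simplices (12): ad, ae, af, bc, bd, be, bf, cd, cf, de, df, ef
  2-simplices (6): ade, adf, bcf, bde, bef, cdf

Hence C_0 ≅ Z^6, C_1 ≅ Z^12, C_2 ≅ Z^6.

∂_1: C_1 → C_0 sends each edge [p,q] (with p < q) to q − p.
This gives a 6×12 integer matrix of rank 5; reducing to Smith normal form yields diagonal entries (1,1,1,1,1).

The boundary map ∂_2: C_2 → C_1 sends each 2-simplex [p,q,r] to [q,r] − [p,r] + [p,q]. For instance
  ∂bcf = cf − bf + bc,
  ∂adf = df − af + ad.
The 12×6 boundary matrix has rank 6 and Smith normal form diag(1,1,1,1,1,1).

Now H_k = ker ∂_k / im ∂_{k+1}, so:

  H_0: rank C_0 − rank ∂_1 = 6 − 5 = 1, and the invariant factors of ∂_1 are all 1, so H_0 ≅ Z.
  H_1: rank ker ∂_1 − rank ∂_2 = (12 − 5) − 6 = 1, and the invariant factors of ∂_2 are all 1, so H_1 ≅ Z.
  H_2: rank ker ∂_2 − rank ∂_3 = (6 − 6) − 0 = 0, and there is no ∂_3, so H_2 ≅ 0.

H_0 = Z,  H_1 = Z,  H_2 = 0.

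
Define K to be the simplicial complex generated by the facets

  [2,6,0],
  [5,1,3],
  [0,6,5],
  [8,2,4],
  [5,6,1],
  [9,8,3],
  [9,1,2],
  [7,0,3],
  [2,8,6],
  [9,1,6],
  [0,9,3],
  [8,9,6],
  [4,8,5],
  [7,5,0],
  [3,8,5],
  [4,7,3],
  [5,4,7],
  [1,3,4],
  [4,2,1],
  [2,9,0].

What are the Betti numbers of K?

K has 10 vertices, 30 edges, 20 triangles.
rank ∂_0 = 0, rank ∂_1 = 9 ⇒ b_0 = 10 − 0 − 9 = 1; all invariant factors of ∂_1 are 1 so no torsion. So H_0 = Z.
rank ∂_1 = 9, rank ∂_2 = 20 ⇒ b_1 = 30 − 9 − 20 = 1; ∂_2 has invariant factor(s) [2] giving torsion. So H_1 = Z × Z/2.
rank ∂_2 = 20, rank ∂_3 = 0 ⇒ b_2 = 20 − 20 − 0 = 0. So H_2 = 0.

b_0 = 1, b_1 = 1, b_2 = 0.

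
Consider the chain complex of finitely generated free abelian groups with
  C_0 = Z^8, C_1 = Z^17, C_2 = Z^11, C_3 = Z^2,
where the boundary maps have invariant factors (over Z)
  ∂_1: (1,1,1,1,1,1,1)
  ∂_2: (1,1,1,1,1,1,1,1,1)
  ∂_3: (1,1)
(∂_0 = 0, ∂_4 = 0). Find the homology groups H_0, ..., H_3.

H_0: b_0 = 8 − 0 − 7 = 1; torsion from ∂_1 factors > 1: none. So H_0 = Z.
H_1: b_1 = 17 − 7 − 9 = 1; torsion from ∂_2 factors > 1: none. So H_1 = Z.
H_2: b_2 = 11 − 9 − 2 = 0; torsion from ∂_3 factors > 1: none. So H_2 = 0.
H_3: b_3 = 2 − 2 − 0 = 0; torsion from ∂_4 factors > 1: none. So H_3 = 0.

H_0 = Z,  H_1 = Z,  H_2 = 0,  H_3 = 0.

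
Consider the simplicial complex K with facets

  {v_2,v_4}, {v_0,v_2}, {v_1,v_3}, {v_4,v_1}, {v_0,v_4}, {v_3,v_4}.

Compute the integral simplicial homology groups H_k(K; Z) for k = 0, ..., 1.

H_0 = Z,  H_1 = Z^2.

Order the vertices as v_0 < v_1 < v_2 < v_3 < v_4. Listing each simplex with vertices in this order, K has dimension 1 with simplices:

  0-simplices (5): [v_0], [v_1], [v_2], [v_3], [v_4]
  1-simplices (6): [v_0,v_2], [v_0,v_4], [v_1,v_3], [v_1,v_4], [v_2,v_4], [v_3,v_4]

giving chain groups C_0 ≅ Z^5, C_1 ≅ Z^6.

Boundary ∂_1: C_1 → C_0 is given by ∂[p,q] = [q] − [p]. For instance
  ∂[v_0,v_2] = [v_2] − [v_0].
The resulting 5×6 matrix has rank 4, and its Smith normal form has invariant factors (1,1,1,1).

From H_k ≅ ker(∂_k) / im(∂_{k+1}) we obtain:

  H_0: rank C_0 − rank ∂_1 = 5 − 4 = 1, and the invariant factors of ∂_1 are all 1, so H_0 ≅ Z.
  H_1: rank ker ∂_1 − rank ∂_2 = (6 − 4) − 0 = 2, and there is no ∂_2, so H_1 ≅ Z^2.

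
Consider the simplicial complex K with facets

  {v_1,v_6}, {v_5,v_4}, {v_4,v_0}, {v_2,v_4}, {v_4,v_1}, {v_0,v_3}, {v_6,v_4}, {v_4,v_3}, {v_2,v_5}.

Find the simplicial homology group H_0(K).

We work with the vertex ordering v_0 < v_1 < v_2 < v_3 < v_4 < v_5 < v_6. The simplices of K, each written with vertices in increasing order, are:

  0-simplices (7): [v_0], [v_1], [v_2], [v_3], [v_4], [v_5], [v_6]
  1-simplices (9): [v_0,v_3], [v_0,v_4], [v_1,v_4], [v_1,v_6], [v_2,v_4], [v_2,v_5], [v_3,v_4], [v_4,v_5], [v_4,v_6]

so the chain groups are C_0 ≅ Z^7, C_1 ≅ Z^9.

Boundary ∂_1: C_1 → C_0 sends each edge [p,q] (with p < q) to q − p.
The 7×9 boundary matrix has rank 6 and Smith normal form diag(1,1,1,1,1,1).

Now H_k = ker ∂_k / im ∂_{k+1}, so:

  H_0: rank C_0 − rank ∂_1 = 7 − 6 = 1, and the invariant factors of ∂_1 are all 1, so H_0 ≅ Z.

H_0 ≅ Z.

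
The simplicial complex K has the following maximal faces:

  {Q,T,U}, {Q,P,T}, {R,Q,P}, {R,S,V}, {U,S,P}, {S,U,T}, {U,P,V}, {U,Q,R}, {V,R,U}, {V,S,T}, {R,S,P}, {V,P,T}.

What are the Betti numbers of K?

b_0 = 1, b_1 = 0, b_2 = 0.

K has 7 vertices, 18 edges, 12 triangles.
rank ∂_0 = 0, rank ∂_1 = 6 ⇒ b_0 = 7 − 0 − 6 = 1; all invariant factors of ∂_1 are 1 so no torsion. So H_0 = Z.
rank ∂_1 = 6, rank ∂_2 = 12 ⇒ b_1 = 18 − 6 − 12 = 0; ∂_2 has invariant factor(s) [2] giving torsion. So H_1 = Z/2Z.
rank ∂_2 = 12, rank ∂_3 = 0 ⇒ b_2 = 12 − 12 − 0 = 0. So H_2 = 0.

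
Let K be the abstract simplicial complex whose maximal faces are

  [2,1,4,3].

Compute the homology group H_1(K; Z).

We work with the vertex ordering 1 < 2 < 3 < 4. The simplices of K, each written with vertices in increasing order, are:

  0-simplices (4): [1], [2], [3], [4]
  1-simplices (6): [1,2], [1,3], [1,4], [2,3], [2,4], [3,4]
  2-simplices (4): [1,2,3], [1,2,4], [1,3,4], [2,3,4]
  3-simplices (1): [1,2,3,4]

Hence C_0 ≅ Z^4, C_1 ≅ Z^6, C_2 ≅ Z^4, C_3 ≅ Z^1.

Boundary ∂_1: C_1 → C_0 is given by ∂[p,q] = [q] − [p].
The 4×6 boundary matrix has rank 3 and Smith normal form diag(1,1,1).

∂_2: C_2 → C_1 sends each 2-simplex [p,q,r] to [q,r] − [p,r] + [p,q]. For instance
  ∂[1,3,4] = [3,4] − [1,4] + [1,3],
  ∂[1,2,4] = [2,4] − [1,4] + [1,2].
The resulting 6×4 matrix has rank 3, and its Smith normal form has invariant factors (1,1,1).

The boundary map ∂_3: C_3 → C_2 sends each 3-simplex σ to the alternating sum Σ_i (−1)^i (σ with its i-th vertex removed). For instance
  ∂[1,2,3,4] = [2,3,4] − [1,3,4] + [1,2,4] − [1,2,3].
As a 4×1 matrix over Z this has rank 1, with invariant factors (1).

Now H_k = ker ∂_k / im ∂_{k+1}, so:

  H_1: rank ker ∂_1 − rank ∂_2 = (6 − 3) − 3 = 0, and the invariant factors of ∂_2 are all 1, so H_1 ≅ 0.

H_1 = 0.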